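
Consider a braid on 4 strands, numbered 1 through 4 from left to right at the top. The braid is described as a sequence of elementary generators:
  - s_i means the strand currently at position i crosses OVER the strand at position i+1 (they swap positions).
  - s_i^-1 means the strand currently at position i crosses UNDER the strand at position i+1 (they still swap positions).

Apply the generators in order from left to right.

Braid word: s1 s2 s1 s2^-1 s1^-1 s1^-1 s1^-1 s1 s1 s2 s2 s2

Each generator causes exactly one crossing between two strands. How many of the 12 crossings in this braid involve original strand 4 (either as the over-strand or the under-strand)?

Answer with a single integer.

Gen 1: crossing 1x2. Involves strand 4? no. Count so far: 0
Gen 2: crossing 1x3. Involves strand 4? no. Count so far: 0
Gen 3: crossing 2x3. Involves strand 4? no. Count so far: 0
Gen 4: crossing 2x1. Involves strand 4? no. Count so far: 0
Gen 5: crossing 3x1. Involves strand 4? no. Count so far: 0
Gen 6: crossing 1x3. Involves strand 4? no. Count so far: 0
Gen 7: crossing 3x1. Involves strand 4? no. Count so far: 0
Gen 8: crossing 1x3. Involves strand 4? no. Count so far: 0
Gen 9: crossing 3x1. Involves strand 4? no. Count so far: 0
Gen 10: crossing 3x2. Involves strand 4? no. Count so far: 0
Gen 11: crossing 2x3. Involves strand 4? no. Count so far: 0
Gen 12: crossing 3x2. Involves strand 4? no. Count so far: 0

Answer: 0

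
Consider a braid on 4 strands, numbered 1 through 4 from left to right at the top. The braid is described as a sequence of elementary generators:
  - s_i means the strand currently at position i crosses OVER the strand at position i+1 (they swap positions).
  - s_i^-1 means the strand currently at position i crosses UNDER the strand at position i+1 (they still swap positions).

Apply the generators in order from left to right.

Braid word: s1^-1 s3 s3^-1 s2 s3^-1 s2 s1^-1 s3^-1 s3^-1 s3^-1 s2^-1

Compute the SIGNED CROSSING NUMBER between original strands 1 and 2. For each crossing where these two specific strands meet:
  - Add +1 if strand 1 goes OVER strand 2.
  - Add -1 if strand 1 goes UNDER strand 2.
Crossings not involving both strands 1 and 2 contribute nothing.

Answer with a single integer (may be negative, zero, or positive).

Answer: 0

Derivation:
Gen 1: 1 under 2. Both 1&2? yes. Contrib: -1. Sum: -1
Gen 2: crossing 3x4. Both 1&2? no. Sum: -1
Gen 3: crossing 4x3. Both 1&2? no. Sum: -1
Gen 4: crossing 1x3. Both 1&2? no. Sum: -1
Gen 5: crossing 1x4. Both 1&2? no. Sum: -1
Gen 6: crossing 3x4. Both 1&2? no. Sum: -1
Gen 7: crossing 2x4. Both 1&2? no. Sum: -1
Gen 8: crossing 3x1. Both 1&2? no. Sum: -1
Gen 9: crossing 1x3. Both 1&2? no. Sum: -1
Gen 10: crossing 3x1. Both 1&2? no. Sum: -1
Gen 11: 2 under 1. Both 1&2? yes. Contrib: +1. Sum: 0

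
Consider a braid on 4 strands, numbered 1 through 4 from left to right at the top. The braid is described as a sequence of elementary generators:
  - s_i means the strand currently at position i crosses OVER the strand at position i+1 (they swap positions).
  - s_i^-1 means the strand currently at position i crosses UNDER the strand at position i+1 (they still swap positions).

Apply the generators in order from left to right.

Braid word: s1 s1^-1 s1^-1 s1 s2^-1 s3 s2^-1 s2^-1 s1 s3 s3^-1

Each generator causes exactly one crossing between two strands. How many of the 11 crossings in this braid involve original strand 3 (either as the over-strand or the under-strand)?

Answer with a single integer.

Answer: 4

Derivation:
Gen 1: crossing 1x2. Involves strand 3? no. Count so far: 0
Gen 2: crossing 2x1. Involves strand 3? no. Count so far: 0
Gen 3: crossing 1x2. Involves strand 3? no. Count so far: 0
Gen 4: crossing 2x1. Involves strand 3? no. Count so far: 0
Gen 5: crossing 2x3. Involves strand 3? yes. Count so far: 1
Gen 6: crossing 2x4. Involves strand 3? no. Count so far: 1
Gen 7: crossing 3x4. Involves strand 3? yes. Count so far: 2
Gen 8: crossing 4x3. Involves strand 3? yes. Count so far: 3
Gen 9: crossing 1x3. Involves strand 3? yes. Count so far: 4
Gen 10: crossing 4x2. Involves strand 3? no. Count so far: 4
Gen 11: crossing 2x4. Involves strand 3? no. Count so far: 4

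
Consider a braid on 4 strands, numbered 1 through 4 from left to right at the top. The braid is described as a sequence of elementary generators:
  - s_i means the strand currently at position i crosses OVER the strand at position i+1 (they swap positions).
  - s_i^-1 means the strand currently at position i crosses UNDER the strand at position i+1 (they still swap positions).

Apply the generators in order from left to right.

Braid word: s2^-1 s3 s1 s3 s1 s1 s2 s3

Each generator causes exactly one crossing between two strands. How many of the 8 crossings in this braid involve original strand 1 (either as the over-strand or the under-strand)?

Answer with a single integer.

Answer: 5

Derivation:
Gen 1: crossing 2x3. Involves strand 1? no. Count so far: 0
Gen 2: crossing 2x4. Involves strand 1? no. Count so far: 0
Gen 3: crossing 1x3. Involves strand 1? yes. Count so far: 1
Gen 4: crossing 4x2. Involves strand 1? no. Count so far: 1
Gen 5: crossing 3x1. Involves strand 1? yes. Count so far: 2
Gen 6: crossing 1x3. Involves strand 1? yes. Count so far: 3
Gen 7: crossing 1x2. Involves strand 1? yes. Count so far: 4
Gen 8: crossing 1x4. Involves strand 1? yes. Count so far: 5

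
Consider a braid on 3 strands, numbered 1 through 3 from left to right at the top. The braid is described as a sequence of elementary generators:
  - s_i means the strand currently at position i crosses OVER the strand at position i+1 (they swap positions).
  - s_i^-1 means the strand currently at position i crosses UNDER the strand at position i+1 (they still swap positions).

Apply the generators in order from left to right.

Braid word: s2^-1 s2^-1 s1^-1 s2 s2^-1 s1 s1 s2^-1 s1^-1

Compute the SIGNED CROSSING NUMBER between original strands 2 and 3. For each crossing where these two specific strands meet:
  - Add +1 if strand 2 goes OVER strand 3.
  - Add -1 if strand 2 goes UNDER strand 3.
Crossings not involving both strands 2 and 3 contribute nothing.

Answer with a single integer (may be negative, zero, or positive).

Gen 1: 2 under 3. Both 2&3? yes. Contrib: -1. Sum: -1
Gen 2: 3 under 2. Both 2&3? yes. Contrib: +1. Sum: 0
Gen 3: crossing 1x2. Both 2&3? no. Sum: 0
Gen 4: crossing 1x3. Both 2&3? no. Sum: 0
Gen 5: crossing 3x1. Both 2&3? no. Sum: 0
Gen 6: crossing 2x1. Both 2&3? no. Sum: 0
Gen 7: crossing 1x2. Both 2&3? no. Sum: 0
Gen 8: crossing 1x3. Both 2&3? no. Sum: 0
Gen 9: 2 under 3. Both 2&3? yes. Contrib: -1. Sum: -1

Answer: -1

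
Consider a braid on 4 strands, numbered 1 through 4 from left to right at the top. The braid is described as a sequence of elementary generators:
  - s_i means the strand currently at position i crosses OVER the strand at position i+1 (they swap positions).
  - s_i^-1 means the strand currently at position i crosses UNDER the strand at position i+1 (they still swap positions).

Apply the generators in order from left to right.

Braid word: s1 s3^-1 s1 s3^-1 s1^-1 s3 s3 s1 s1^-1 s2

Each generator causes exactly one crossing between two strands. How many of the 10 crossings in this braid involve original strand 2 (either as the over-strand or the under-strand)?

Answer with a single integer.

Gen 1: crossing 1x2. Involves strand 2? yes. Count so far: 1
Gen 2: crossing 3x4. Involves strand 2? no. Count so far: 1
Gen 3: crossing 2x1. Involves strand 2? yes. Count so far: 2
Gen 4: crossing 4x3. Involves strand 2? no. Count so far: 2
Gen 5: crossing 1x2. Involves strand 2? yes. Count so far: 3
Gen 6: crossing 3x4. Involves strand 2? no. Count so far: 3
Gen 7: crossing 4x3. Involves strand 2? no. Count so far: 3
Gen 8: crossing 2x1. Involves strand 2? yes. Count so far: 4
Gen 9: crossing 1x2. Involves strand 2? yes. Count so far: 5
Gen 10: crossing 1x3. Involves strand 2? no. Count so far: 5

Answer: 5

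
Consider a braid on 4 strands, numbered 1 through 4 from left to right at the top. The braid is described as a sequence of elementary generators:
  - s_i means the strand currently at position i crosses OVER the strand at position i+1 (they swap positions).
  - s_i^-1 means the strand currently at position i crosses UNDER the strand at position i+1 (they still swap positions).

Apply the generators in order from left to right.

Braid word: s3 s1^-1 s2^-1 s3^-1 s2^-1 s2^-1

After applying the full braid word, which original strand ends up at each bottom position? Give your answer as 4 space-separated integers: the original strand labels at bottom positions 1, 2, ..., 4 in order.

Gen 1 (s3): strand 3 crosses over strand 4. Perm now: [1 2 4 3]
Gen 2 (s1^-1): strand 1 crosses under strand 2. Perm now: [2 1 4 3]
Gen 3 (s2^-1): strand 1 crosses under strand 4. Perm now: [2 4 1 3]
Gen 4 (s3^-1): strand 1 crosses under strand 3. Perm now: [2 4 3 1]
Gen 5 (s2^-1): strand 4 crosses under strand 3. Perm now: [2 3 4 1]
Gen 6 (s2^-1): strand 3 crosses under strand 4. Perm now: [2 4 3 1]

Answer: 2 4 3 1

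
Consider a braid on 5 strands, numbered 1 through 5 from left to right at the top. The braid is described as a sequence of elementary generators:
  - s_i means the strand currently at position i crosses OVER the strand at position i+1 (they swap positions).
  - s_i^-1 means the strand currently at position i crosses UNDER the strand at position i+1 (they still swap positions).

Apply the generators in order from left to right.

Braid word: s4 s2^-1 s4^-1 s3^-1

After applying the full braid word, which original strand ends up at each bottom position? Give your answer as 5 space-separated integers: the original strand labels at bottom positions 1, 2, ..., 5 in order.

Gen 1 (s4): strand 4 crosses over strand 5. Perm now: [1 2 3 5 4]
Gen 2 (s2^-1): strand 2 crosses under strand 3. Perm now: [1 3 2 5 4]
Gen 3 (s4^-1): strand 5 crosses under strand 4. Perm now: [1 3 2 4 5]
Gen 4 (s3^-1): strand 2 crosses under strand 4. Perm now: [1 3 4 2 5]

Answer: 1 3 4 2 5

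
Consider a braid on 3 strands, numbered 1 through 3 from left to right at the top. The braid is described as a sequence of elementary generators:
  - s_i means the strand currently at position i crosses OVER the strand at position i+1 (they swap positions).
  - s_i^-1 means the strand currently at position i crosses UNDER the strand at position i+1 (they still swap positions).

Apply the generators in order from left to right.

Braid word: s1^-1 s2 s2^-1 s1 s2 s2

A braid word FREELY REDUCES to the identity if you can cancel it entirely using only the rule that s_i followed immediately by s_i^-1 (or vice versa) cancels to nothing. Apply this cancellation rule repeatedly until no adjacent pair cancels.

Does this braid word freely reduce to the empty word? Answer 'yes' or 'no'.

Answer: no

Derivation:
Gen 1 (s1^-1): push. Stack: [s1^-1]
Gen 2 (s2): push. Stack: [s1^-1 s2]
Gen 3 (s2^-1): cancels prior s2. Stack: [s1^-1]
Gen 4 (s1): cancels prior s1^-1. Stack: []
Gen 5 (s2): push. Stack: [s2]
Gen 6 (s2): push. Stack: [s2 s2]
Reduced word: s2 s2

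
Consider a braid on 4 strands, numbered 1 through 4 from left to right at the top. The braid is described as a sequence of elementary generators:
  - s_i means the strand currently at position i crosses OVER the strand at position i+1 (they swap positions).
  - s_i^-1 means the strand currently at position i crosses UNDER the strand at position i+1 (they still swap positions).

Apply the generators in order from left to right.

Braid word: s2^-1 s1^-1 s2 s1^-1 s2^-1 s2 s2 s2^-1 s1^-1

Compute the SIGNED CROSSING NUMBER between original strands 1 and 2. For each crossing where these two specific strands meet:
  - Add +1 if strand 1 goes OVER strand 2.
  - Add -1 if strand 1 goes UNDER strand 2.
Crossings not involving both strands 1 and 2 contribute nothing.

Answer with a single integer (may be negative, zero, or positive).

Answer: 1

Derivation:
Gen 1: crossing 2x3. Both 1&2? no. Sum: 0
Gen 2: crossing 1x3. Both 1&2? no. Sum: 0
Gen 3: 1 over 2. Both 1&2? yes. Contrib: +1. Sum: 1
Gen 4: crossing 3x2. Both 1&2? no. Sum: 1
Gen 5: crossing 3x1. Both 1&2? no. Sum: 1
Gen 6: crossing 1x3. Both 1&2? no. Sum: 1
Gen 7: crossing 3x1. Both 1&2? no. Sum: 1
Gen 8: crossing 1x3. Both 1&2? no. Sum: 1
Gen 9: crossing 2x3. Both 1&2? no. Sum: 1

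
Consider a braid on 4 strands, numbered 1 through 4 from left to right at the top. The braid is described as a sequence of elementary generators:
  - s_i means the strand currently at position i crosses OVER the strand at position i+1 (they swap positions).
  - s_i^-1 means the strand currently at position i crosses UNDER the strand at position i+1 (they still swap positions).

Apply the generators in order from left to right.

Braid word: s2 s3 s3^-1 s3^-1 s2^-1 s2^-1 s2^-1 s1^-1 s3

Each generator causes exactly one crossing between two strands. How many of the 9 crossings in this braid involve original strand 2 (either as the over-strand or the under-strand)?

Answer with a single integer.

Answer: 5

Derivation:
Gen 1: crossing 2x3. Involves strand 2? yes. Count so far: 1
Gen 2: crossing 2x4. Involves strand 2? yes. Count so far: 2
Gen 3: crossing 4x2. Involves strand 2? yes. Count so far: 3
Gen 4: crossing 2x4. Involves strand 2? yes. Count so far: 4
Gen 5: crossing 3x4. Involves strand 2? no. Count so far: 4
Gen 6: crossing 4x3. Involves strand 2? no. Count so far: 4
Gen 7: crossing 3x4. Involves strand 2? no. Count so far: 4
Gen 8: crossing 1x4. Involves strand 2? no. Count so far: 4
Gen 9: crossing 3x2. Involves strand 2? yes. Count so far: 5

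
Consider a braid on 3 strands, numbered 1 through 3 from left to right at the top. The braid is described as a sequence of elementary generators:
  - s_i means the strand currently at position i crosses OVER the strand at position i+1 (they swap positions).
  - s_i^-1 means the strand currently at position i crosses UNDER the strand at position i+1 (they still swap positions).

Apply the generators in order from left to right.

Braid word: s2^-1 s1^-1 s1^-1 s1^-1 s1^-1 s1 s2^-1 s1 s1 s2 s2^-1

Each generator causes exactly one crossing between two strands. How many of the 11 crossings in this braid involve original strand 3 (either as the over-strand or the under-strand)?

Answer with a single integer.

Gen 1: crossing 2x3. Involves strand 3? yes. Count so far: 1
Gen 2: crossing 1x3. Involves strand 3? yes. Count so far: 2
Gen 3: crossing 3x1. Involves strand 3? yes. Count so far: 3
Gen 4: crossing 1x3. Involves strand 3? yes. Count so far: 4
Gen 5: crossing 3x1. Involves strand 3? yes. Count so far: 5
Gen 6: crossing 1x3. Involves strand 3? yes. Count so far: 6
Gen 7: crossing 1x2. Involves strand 3? no. Count so far: 6
Gen 8: crossing 3x2. Involves strand 3? yes. Count so far: 7
Gen 9: crossing 2x3. Involves strand 3? yes. Count so far: 8
Gen 10: crossing 2x1. Involves strand 3? no. Count so far: 8
Gen 11: crossing 1x2. Involves strand 3? no. Count so far: 8

Answer: 8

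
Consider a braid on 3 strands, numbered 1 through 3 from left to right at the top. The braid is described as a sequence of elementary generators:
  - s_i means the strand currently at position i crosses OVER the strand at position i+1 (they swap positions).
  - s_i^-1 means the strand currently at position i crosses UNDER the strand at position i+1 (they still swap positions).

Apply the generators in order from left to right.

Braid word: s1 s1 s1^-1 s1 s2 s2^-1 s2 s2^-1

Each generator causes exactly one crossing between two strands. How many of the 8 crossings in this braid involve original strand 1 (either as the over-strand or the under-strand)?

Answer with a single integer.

Answer: 4

Derivation:
Gen 1: crossing 1x2. Involves strand 1? yes. Count so far: 1
Gen 2: crossing 2x1. Involves strand 1? yes. Count so far: 2
Gen 3: crossing 1x2. Involves strand 1? yes. Count so far: 3
Gen 4: crossing 2x1. Involves strand 1? yes. Count so far: 4
Gen 5: crossing 2x3. Involves strand 1? no. Count so far: 4
Gen 6: crossing 3x2. Involves strand 1? no. Count so far: 4
Gen 7: crossing 2x3. Involves strand 1? no. Count so far: 4
Gen 8: crossing 3x2. Involves strand 1? no. Count so far: 4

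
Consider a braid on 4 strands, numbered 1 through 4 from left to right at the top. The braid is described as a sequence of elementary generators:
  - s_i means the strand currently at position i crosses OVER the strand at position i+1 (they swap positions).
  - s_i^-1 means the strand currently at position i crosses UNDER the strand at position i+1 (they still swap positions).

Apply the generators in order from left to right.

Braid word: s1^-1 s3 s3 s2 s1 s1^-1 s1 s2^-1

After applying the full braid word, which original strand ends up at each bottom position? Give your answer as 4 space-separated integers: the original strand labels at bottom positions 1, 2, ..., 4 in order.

Answer: 3 1 2 4

Derivation:
Gen 1 (s1^-1): strand 1 crosses under strand 2. Perm now: [2 1 3 4]
Gen 2 (s3): strand 3 crosses over strand 4. Perm now: [2 1 4 3]
Gen 3 (s3): strand 4 crosses over strand 3. Perm now: [2 1 3 4]
Gen 4 (s2): strand 1 crosses over strand 3. Perm now: [2 3 1 4]
Gen 5 (s1): strand 2 crosses over strand 3. Perm now: [3 2 1 4]
Gen 6 (s1^-1): strand 3 crosses under strand 2. Perm now: [2 3 1 4]
Gen 7 (s1): strand 2 crosses over strand 3. Perm now: [3 2 1 4]
Gen 8 (s2^-1): strand 2 crosses under strand 1. Perm now: [3 1 2 4]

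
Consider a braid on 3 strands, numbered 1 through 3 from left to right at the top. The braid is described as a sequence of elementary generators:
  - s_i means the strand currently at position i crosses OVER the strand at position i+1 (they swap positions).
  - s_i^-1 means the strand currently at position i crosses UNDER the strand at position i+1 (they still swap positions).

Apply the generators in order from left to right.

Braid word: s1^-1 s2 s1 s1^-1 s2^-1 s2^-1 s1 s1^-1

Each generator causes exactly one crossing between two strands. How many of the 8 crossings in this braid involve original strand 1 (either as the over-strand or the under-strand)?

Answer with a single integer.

Answer: 4

Derivation:
Gen 1: crossing 1x2. Involves strand 1? yes. Count so far: 1
Gen 2: crossing 1x3. Involves strand 1? yes. Count so far: 2
Gen 3: crossing 2x3. Involves strand 1? no. Count so far: 2
Gen 4: crossing 3x2. Involves strand 1? no. Count so far: 2
Gen 5: crossing 3x1. Involves strand 1? yes. Count so far: 3
Gen 6: crossing 1x3. Involves strand 1? yes. Count so far: 4
Gen 7: crossing 2x3. Involves strand 1? no. Count so far: 4
Gen 8: crossing 3x2. Involves strand 1? no. Count so far: 4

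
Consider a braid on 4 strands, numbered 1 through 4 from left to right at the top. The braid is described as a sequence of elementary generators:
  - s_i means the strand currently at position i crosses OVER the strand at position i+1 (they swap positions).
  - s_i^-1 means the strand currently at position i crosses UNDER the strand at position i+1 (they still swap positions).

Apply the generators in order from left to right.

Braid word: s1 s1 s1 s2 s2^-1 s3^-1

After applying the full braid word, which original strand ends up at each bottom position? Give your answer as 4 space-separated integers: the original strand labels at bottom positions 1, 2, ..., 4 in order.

Answer: 2 1 4 3

Derivation:
Gen 1 (s1): strand 1 crosses over strand 2. Perm now: [2 1 3 4]
Gen 2 (s1): strand 2 crosses over strand 1. Perm now: [1 2 3 4]
Gen 3 (s1): strand 1 crosses over strand 2. Perm now: [2 1 3 4]
Gen 4 (s2): strand 1 crosses over strand 3. Perm now: [2 3 1 4]
Gen 5 (s2^-1): strand 3 crosses under strand 1. Perm now: [2 1 3 4]
Gen 6 (s3^-1): strand 3 crosses under strand 4. Perm now: [2 1 4 3]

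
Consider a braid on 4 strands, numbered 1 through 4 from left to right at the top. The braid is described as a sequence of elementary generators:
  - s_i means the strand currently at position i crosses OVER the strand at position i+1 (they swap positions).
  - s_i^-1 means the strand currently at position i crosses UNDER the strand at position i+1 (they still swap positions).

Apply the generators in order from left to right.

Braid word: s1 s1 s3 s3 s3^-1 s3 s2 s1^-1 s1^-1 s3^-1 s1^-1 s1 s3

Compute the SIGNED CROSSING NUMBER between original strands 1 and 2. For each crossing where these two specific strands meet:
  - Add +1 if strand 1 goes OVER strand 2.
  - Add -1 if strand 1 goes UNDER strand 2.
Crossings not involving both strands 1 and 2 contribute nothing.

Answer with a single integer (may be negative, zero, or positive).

Gen 1: 1 over 2. Both 1&2? yes. Contrib: +1. Sum: 1
Gen 2: 2 over 1. Both 1&2? yes. Contrib: -1. Sum: 0
Gen 3: crossing 3x4. Both 1&2? no. Sum: 0
Gen 4: crossing 4x3. Both 1&2? no. Sum: 0
Gen 5: crossing 3x4. Both 1&2? no. Sum: 0
Gen 6: crossing 4x3. Both 1&2? no. Sum: 0
Gen 7: crossing 2x3. Both 1&2? no. Sum: 0
Gen 8: crossing 1x3. Both 1&2? no. Sum: 0
Gen 9: crossing 3x1. Both 1&2? no. Sum: 0
Gen 10: crossing 2x4. Both 1&2? no. Sum: 0
Gen 11: crossing 1x3. Both 1&2? no. Sum: 0
Gen 12: crossing 3x1. Both 1&2? no. Sum: 0
Gen 13: crossing 4x2. Both 1&2? no. Sum: 0

Answer: 0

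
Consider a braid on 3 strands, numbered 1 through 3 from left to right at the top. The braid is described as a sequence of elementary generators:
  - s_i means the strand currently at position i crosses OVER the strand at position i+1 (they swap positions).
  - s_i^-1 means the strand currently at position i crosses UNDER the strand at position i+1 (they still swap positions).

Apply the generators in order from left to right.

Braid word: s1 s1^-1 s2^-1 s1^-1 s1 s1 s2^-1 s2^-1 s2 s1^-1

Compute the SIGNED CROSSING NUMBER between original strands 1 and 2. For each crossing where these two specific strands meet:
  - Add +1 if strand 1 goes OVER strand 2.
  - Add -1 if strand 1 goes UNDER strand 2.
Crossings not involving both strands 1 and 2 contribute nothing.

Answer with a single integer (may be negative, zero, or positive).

Gen 1: 1 over 2. Both 1&2? yes. Contrib: +1. Sum: 1
Gen 2: 2 under 1. Both 1&2? yes. Contrib: +1. Sum: 2
Gen 3: crossing 2x3. Both 1&2? no. Sum: 2
Gen 4: crossing 1x3. Both 1&2? no. Sum: 2
Gen 5: crossing 3x1. Both 1&2? no. Sum: 2
Gen 6: crossing 1x3. Both 1&2? no. Sum: 2
Gen 7: 1 under 2. Both 1&2? yes. Contrib: -1. Sum: 1
Gen 8: 2 under 1. Both 1&2? yes. Contrib: +1. Sum: 2
Gen 9: 1 over 2. Both 1&2? yes. Contrib: +1. Sum: 3
Gen 10: crossing 3x2. Both 1&2? no. Sum: 3

Answer: 3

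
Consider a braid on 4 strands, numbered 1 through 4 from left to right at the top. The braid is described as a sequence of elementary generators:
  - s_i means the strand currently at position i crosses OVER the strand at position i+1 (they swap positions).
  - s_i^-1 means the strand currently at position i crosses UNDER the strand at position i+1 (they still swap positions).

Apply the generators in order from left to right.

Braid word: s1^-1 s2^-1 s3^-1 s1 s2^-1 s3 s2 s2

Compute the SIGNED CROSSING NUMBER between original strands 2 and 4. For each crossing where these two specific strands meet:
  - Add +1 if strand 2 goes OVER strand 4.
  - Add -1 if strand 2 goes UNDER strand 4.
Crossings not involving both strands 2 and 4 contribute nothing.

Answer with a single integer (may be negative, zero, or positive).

Gen 1: crossing 1x2. Both 2&4? no. Sum: 0
Gen 2: crossing 1x3. Both 2&4? no. Sum: 0
Gen 3: crossing 1x4. Both 2&4? no. Sum: 0
Gen 4: crossing 2x3. Both 2&4? no. Sum: 0
Gen 5: 2 under 4. Both 2&4? yes. Contrib: -1. Sum: -1
Gen 6: crossing 2x1. Both 2&4? no. Sum: -1
Gen 7: crossing 4x1. Both 2&4? no. Sum: -1
Gen 8: crossing 1x4. Both 2&4? no. Sum: -1

Answer: -1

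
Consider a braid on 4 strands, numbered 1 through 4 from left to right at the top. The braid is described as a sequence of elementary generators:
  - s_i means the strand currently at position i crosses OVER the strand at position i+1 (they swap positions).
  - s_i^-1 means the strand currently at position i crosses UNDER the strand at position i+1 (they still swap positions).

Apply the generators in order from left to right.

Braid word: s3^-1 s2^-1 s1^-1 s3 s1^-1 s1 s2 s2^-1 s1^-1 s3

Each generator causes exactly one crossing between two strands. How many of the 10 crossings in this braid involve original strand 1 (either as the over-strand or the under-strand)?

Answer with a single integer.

Answer: 6

Derivation:
Gen 1: crossing 3x4. Involves strand 1? no. Count so far: 0
Gen 2: crossing 2x4. Involves strand 1? no. Count so far: 0
Gen 3: crossing 1x4. Involves strand 1? yes. Count so far: 1
Gen 4: crossing 2x3. Involves strand 1? no. Count so far: 1
Gen 5: crossing 4x1. Involves strand 1? yes. Count so far: 2
Gen 6: crossing 1x4. Involves strand 1? yes. Count so far: 3
Gen 7: crossing 1x3. Involves strand 1? yes. Count so far: 4
Gen 8: crossing 3x1. Involves strand 1? yes. Count so far: 5
Gen 9: crossing 4x1. Involves strand 1? yes. Count so far: 6
Gen 10: crossing 3x2. Involves strand 1? no. Count so far: 6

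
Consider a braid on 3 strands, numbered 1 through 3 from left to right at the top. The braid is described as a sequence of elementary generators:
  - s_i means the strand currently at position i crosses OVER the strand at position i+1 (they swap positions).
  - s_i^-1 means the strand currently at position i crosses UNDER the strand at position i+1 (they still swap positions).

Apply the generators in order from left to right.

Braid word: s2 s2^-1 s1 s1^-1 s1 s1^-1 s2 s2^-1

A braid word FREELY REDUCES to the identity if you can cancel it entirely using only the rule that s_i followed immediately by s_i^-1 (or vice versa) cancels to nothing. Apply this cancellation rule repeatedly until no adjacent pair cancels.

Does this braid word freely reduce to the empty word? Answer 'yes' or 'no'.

Answer: yes

Derivation:
Gen 1 (s2): push. Stack: [s2]
Gen 2 (s2^-1): cancels prior s2. Stack: []
Gen 3 (s1): push. Stack: [s1]
Gen 4 (s1^-1): cancels prior s1. Stack: []
Gen 5 (s1): push. Stack: [s1]
Gen 6 (s1^-1): cancels prior s1. Stack: []
Gen 7 (s2): push. Stack: [s2]
Gen 8 (s2^-1): cancels prior s2. Stack: []
Reduced word: (empty)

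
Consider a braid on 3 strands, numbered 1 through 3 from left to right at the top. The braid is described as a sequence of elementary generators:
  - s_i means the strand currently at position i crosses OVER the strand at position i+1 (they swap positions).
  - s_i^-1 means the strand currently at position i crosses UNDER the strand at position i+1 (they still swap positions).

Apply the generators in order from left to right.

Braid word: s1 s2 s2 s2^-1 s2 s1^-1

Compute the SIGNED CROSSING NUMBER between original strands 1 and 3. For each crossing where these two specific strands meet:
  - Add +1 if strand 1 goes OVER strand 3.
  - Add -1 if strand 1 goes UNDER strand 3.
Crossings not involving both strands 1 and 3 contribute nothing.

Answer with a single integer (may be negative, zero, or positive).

Answer: -2

Derivation:
Gen 1: crossing 1x2. Both 1&3? no. Sum: 0
Gen 2: 1 over 3. Both 1&3? yes. Contrib: +1. Sum: 1
Gen 3: 3 over 1. Both 1&3? yes. Contrib: -1. Sum: 0
Gen 4: 1 under 3. Both 1&3? yes. Contrib: -1. Sum: -1
Gen 5: 3 over 1. Both 1&3? yes. Contrib: -1. Sum: -2
Gen 6: crossing 2x1. Both 1&3? no. Sum: -2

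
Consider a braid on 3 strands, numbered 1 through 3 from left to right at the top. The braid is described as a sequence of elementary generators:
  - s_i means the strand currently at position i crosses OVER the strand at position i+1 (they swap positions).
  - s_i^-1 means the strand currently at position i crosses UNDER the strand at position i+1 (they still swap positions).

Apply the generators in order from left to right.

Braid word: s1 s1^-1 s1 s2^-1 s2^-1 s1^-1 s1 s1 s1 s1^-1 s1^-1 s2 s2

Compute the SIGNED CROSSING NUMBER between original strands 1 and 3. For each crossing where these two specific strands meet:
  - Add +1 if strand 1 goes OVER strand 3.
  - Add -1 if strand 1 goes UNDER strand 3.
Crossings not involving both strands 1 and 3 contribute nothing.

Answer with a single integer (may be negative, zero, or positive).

Gen 1: crossing 1x2. Both 1&3? no. Sum: 0
Gen 2: crossing 2x1. Both 1&3? no. Sum: 0
Gen 3: crossing 1x2. Both 1&3? no. Sum: 0
Gen 4: 1 under 3. Both 1&3? yes. Contrib: -1. Sum: -1
Gen 5: 3 under 1. Both 1&3? yes. Contrib: +1. Sum: 0
Gen 6: crossing 2x1. Both 1&3? no. Sum: 0
Gen 7: crossing 1x2. Both 1&3? no. Sum: 0
Gen 8: crossing 2x1. Both 1&3? no. Sum: 0
Gen 9: crossing 1x2. Both 1&3? no. Sum: 0
Gen 10: crossing 2x1. Both 1&3? no. Sum: 0
Gen 11: crossing 1x2. Both 1&3? no. Sum: 0
Gen 12: 1 over 3. Both 1&3? yes. Contrib: +1. Sum: 1
Gen 13: 3 over 1. Both 1&3? yes. Contrib: -1. Sum: 0

Answer: 0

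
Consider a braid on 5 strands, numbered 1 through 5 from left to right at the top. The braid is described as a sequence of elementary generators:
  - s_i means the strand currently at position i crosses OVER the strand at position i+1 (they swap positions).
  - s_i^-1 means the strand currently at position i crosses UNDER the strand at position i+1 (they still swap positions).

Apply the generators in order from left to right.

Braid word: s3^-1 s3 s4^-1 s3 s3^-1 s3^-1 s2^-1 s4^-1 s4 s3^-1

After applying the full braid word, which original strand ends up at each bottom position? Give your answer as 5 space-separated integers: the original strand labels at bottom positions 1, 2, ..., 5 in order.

Gen 1 (s3^-1): strand 3 crosses under strand 4. Perm now: [1 2 4 3 5]
Gen 2 (s3): strand 4 crosses over strand 3. Perm now: [1 2 3 4 5]
Gen 3 (s4^-1): strand 4 crosses under strand 5. Perm now: [1 2 3 5 4]
Gen 4 (s3): strand 3 crosses over strand 5. Perm now: [1 2 5 3 4]
Gen 5 (s3^-1): strand 5 crosses under strand 3. Perm now: [1 2 3 5 4]
Gen 6 (s3^-1): strand 3 crosses under strand 5. Perm now: [1 2 5 3 4]
Gen 7 (s2^-1): strand 2 crosses under strand 5. Perm now: [1 5 2 3 4]
Gen 8 (s4^-1): strand 3 crosses under strand 4. Perm now: [1 5 2 4 3]
Gen 9 (s4): strand 4 crosses over strand 3. Perm now: [1 5 2 3 4]
Gen 10 (s3^-1): strand 2 crosses under strand 3. Perm now: [1 5 3 2 4]

Answer: 1 5 3 2 4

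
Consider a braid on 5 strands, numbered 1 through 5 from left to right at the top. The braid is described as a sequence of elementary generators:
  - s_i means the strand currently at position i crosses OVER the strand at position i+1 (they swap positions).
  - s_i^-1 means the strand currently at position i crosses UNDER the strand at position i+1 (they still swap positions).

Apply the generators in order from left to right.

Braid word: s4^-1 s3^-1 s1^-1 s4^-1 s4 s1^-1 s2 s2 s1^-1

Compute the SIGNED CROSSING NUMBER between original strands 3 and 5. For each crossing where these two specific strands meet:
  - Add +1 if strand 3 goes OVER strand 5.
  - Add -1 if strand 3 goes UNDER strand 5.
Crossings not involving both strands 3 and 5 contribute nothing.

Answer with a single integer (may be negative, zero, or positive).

Answer: -1

Derivation:
Gen 1: crossing 4x5. Both 3&5? no. Sum: 0
Gen 2: 3 under 5. Both 3&5? yes. Contrib: -1. Sum: -1
Gen 3: crossing 1x2. Both 3&5? no. Sum: -1
Gen 4: crossing 3x4. Both 3&5? no. Sum: -1
Gen 5: crossing 4x3. Both 3&5? no. Sum: -1
Gen 6: crossing 2x1. Both 3&5? no. Sum: -1
Gen 7: crossing 2x5. Both 3&5? no. Sum: -1
Gen 8: crossing 5x2. Both 3&5? no. Sum: -1
Gen 9: crossing 1x2. Both 3&5? no. Sum: -1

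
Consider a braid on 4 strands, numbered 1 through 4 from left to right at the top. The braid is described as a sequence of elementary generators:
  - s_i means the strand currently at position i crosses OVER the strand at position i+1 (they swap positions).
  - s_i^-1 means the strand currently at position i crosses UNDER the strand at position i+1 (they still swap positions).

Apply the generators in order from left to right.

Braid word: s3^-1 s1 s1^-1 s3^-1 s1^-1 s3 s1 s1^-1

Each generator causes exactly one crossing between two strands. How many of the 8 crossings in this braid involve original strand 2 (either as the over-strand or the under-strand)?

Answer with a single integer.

Answer: 5

Derivation:
Gen 1: crossing 3x4. Involves strand 2? no. Count so far: 0
Gen 2: crossing 1x2. Involves strand 2? yes. Count so far: 1
Gen 3: crossing 2x1. Involves strand 2? yes. Count so far: 2
Gen 4: crossing 4x3. Involves strand 2? no. Count so far: 2
Gen 5: crossing 1x2. Involves strand 2? yes. Count so far: 3
Gen 6: crossing 3x4. Involves strand 2? no. Count so far: 3
Gen 7: crossing 2x1. Involves strand 2? yes. Count so far: 4
Gen 8: crossing 1x2. Involves strand 2? yes. Count so far: 5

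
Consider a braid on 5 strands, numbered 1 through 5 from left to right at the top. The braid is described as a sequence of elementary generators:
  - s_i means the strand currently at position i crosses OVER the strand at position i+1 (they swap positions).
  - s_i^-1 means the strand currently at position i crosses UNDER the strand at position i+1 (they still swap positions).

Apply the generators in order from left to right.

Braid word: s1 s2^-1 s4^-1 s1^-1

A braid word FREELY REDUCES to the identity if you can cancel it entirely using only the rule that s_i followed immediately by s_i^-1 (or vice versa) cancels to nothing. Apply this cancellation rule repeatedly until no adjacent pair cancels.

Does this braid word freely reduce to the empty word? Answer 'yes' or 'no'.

Gen 1 (s1): push. Stack: [s1]
Gen 2 (s2^-1): push. Stack: [s1 s2^-1]
Gen 3 (s4^-1): push. Stack: [s1 s2^-1 s4^-1]
Gen 4 (s1^-1): push. Stack: [s1 s2^-1 s4^-1 s1^-1]
Reduced word: s1 s2^-1 s4^-1 s1^-1

Answer: no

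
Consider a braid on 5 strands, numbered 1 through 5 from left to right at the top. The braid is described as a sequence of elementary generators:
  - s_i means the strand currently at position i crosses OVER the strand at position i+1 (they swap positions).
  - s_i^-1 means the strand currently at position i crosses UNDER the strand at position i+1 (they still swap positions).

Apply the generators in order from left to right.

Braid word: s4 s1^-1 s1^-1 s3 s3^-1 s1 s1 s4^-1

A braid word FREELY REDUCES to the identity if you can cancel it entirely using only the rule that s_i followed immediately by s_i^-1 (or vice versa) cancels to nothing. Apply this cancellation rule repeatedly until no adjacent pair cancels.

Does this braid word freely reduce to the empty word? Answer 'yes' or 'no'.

Gen 1 (s4): push. Stack: [s4]
Gen 2 (s1^-1): push. Stack: [s4 s1^-1]
Gen 3 (s1^-1): push. Stack: [s4 s1^-1 s1^-1]
Gen 4 (s3): push. Stack: [s4 s1^-1 s1^-1 s3]
Gen 5 (s3^-1): cancels prior s3. Stack: [s4 s1^-1 s1^-1]
Gen 6 (s1): cancels prior s1^-1. Stack: [s4 s1^-1]
Gen 7 (s1): cancels prior s1^-1. Stack: [s4]
Gen 8 (s4^-1): cancels prior s4. Stack: []
Reduced word: (empty)

Answer: yes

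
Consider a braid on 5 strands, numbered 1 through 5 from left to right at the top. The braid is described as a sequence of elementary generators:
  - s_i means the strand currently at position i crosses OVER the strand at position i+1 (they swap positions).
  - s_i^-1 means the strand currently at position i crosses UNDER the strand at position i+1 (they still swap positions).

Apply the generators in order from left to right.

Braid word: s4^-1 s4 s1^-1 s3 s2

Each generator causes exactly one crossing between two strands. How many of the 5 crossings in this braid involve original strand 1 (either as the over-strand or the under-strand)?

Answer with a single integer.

Gen 1: crossing 4x5. Involves strand 1? no. Count so far: 0
Gen 2: crossing 5x4. Involves strand 1? no. Count so far: 0
Gen 3: crossing 1x2. Involves strand 1? yes. Count so far: 1
Gen 4: crossing 3x4. Involves strand 1? no. Count so far: 1
Gen 5: crossing 1x4. Involves strand 1? yes. Count so far: 2

Answer: 2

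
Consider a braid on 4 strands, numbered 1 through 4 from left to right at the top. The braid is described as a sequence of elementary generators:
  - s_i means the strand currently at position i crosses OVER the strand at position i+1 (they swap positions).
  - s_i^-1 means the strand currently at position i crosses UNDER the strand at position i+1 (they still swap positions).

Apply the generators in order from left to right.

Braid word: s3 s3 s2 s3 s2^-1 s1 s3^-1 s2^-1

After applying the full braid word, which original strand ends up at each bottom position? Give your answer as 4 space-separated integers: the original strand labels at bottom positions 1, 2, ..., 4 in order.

Answer: 4 2 1 3

Derivation:
Gen 1 (s3): strand 3 crosses over strand 4. Perm now: [1 2 4 3]
Gen 2 (s3): strand 4 crosses over strand 3. Perm now: [1 2 3 4]
Gen 3 (s2): strand 2 crosses over strand 3. Perm now: [1 3 2 4]
Gen 4 (s3): strand 2 crosses over strand 4. Perm now: [1 3 4 2]
Gen 5 (s2^-1): strand 3 crosses under strand 4. Perm now: [1 4 3 2]
Gen 6 (s1): strand 1 crosses over strand 4. Perm now: [4 1 3 2]
Gen 7 (s3^-1): strand 3 crosses under strand 2. Perm now: [4 1 2 3]
Gen 8 (s2^-1): strand 1 crosses under strand 2. Perm now: [4 2 1 3]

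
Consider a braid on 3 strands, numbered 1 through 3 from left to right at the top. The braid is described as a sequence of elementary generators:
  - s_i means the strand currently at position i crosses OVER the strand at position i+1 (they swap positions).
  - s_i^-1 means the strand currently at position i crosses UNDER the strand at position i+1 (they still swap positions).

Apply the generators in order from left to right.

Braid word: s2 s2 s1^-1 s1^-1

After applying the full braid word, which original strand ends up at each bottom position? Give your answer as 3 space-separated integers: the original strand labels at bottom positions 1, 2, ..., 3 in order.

Answer: 1 2 3

Derivation:
Gen 1 (s2): strand 2 crosses over strand 3. Perm now: [1 3 2]
Gen 2 (s2): strand 3 crosses over strand 2. Perm now: [1 2 3]
Gen 3 (s1^-1): strand 1 crosses under strand 2. Perm now: [2 1 3]
Gen 4 (s1^-1): strand 2 crosses under strand 1. Perm now: [1 2 3]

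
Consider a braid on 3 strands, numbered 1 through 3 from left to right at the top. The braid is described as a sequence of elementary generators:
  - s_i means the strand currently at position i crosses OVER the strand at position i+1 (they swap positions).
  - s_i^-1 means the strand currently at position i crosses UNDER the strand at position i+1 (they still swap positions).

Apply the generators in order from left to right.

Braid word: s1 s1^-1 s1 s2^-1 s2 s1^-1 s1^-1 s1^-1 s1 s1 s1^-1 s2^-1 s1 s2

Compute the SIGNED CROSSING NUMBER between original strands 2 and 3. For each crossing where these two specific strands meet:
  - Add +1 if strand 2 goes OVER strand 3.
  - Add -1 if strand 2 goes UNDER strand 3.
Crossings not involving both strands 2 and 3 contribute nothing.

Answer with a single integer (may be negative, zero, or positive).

Gen 1: crossing 1x2. Both 2&3? no. Sum: 0
Gen 2: crossing 2x1. Both 2&3? no. Sum: 0
Gen 3: crossing 1x2. Both 2&3? no. Sum: 0
Gen 4: crossing 1x3. Both 2&3? no. Sum: 0
Gen 5: crossing 3x1. Both 2&3? no. Sum: 0
Gen 6: crossing 2x1. Both 2&3? no. Sum: 0
Gen 7: crossing 1x2. Both 2&3? no. Sum: 0
Gen 8: crossing 2x1. Both 2&3? no. Sum: 0
Gen 9: crossing 1x2. Both 2&3? no. Sum: 0
Gen 10: crossing 2x1. Both 2&3? no. Sum: 0
Gen 11: crossing 1x2. Both 2&3? no. Sum: 0
Gen 12: crossing 1x3. Both 2&3? no. Sum: 0
Gen 13: 2 over 3. Both 2&3? yes. Contrib: +1. Sum: 1
Gen 14: crossing 2x1. Both 2&3? no. Sum: 1

Answer: 1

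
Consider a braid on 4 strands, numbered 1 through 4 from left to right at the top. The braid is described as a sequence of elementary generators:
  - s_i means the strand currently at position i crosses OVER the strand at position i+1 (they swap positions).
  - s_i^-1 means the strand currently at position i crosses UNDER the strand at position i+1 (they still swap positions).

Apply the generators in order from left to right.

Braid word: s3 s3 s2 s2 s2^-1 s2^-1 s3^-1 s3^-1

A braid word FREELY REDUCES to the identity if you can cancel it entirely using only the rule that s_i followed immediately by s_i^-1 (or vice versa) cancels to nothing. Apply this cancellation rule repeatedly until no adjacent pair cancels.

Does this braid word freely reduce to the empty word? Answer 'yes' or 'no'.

Answer: yes

Derivation:
Gen 1 (s3): push. Stack: [s3]
Gen 2 (s3): push. Stack: [s3 s3]
Gen 3 (s2): push. Stack: [s3 s3 s2]
Gen 4 (s2): push. Stack: [s3 s3 s2 s2]
Gen 5 (s2^-1): cancels prior s2. Stack: [s3 s3 s2]
Gen 6 (s2^-1): cancels prior s2. Stack: [s3 s3]
Gen 7 (s3^-1): cancels prior s3. Stack: [s3]
Gen 8 (s3^-1): cancels prior s3. Stack: []
Reduced word: (empty)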